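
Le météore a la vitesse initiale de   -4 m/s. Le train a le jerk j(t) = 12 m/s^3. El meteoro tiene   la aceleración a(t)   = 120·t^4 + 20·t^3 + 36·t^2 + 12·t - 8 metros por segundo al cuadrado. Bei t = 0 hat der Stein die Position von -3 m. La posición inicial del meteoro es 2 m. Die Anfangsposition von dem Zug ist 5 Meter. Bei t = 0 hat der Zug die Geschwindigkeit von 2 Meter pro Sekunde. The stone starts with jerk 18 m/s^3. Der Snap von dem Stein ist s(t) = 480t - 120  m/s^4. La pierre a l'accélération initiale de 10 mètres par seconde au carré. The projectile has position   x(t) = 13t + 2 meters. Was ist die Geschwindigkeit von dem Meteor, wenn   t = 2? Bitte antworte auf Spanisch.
Partiendo de la aceleración a(t) = 120·t^4 + 20·t^3 + 36·t^2 + 12·t - 8, tomamos 1 antiderivada. Tomando ∫a(t)dt y aplicando v(0) = -4, encontramos v(t) = 24·t^5 + 5·t^4 + 12·t^3 + 6·t^2 - 8·t - 4. Usando v(t) = 24·t^5 + 5·t^4 + 12·t^3 + 6·t^2 - 8·t - 4 y sustituyendo t = 2, encontramos v = 948.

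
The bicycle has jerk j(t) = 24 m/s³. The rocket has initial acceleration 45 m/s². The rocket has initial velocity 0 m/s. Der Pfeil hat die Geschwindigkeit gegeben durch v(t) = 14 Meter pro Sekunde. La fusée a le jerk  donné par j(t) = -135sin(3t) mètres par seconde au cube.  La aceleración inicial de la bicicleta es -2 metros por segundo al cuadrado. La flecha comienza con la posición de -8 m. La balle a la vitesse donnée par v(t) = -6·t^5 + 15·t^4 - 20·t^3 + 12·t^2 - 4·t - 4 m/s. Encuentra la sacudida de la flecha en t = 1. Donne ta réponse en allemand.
Um dies zu lösen, müssen wir 2 Ableitungen unserer Gleichung für die Geschwindigkeit v(t) = 14 nehmen. Mit d/dt von v(t) finden wir a(t) = 0. Durch Ableiten von der Beschleunigung erhalten wir den Ruck: j(t) = 0. Aus der Gleichung für den Ruck j(t) = 0, setzen wir t = 1 ein und erhalten j = 0.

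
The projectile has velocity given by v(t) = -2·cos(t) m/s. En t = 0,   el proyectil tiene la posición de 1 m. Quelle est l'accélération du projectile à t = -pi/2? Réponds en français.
Nous devons dériver notre équation de la vitesse v(t) = -2·cos(t) 1 fois. En prenant d/dt de v(t), nous trouvons a(t) = 2·sin(t). Nous avons l'accélération a(t) = 2·sin(t). En substituant t = -pi/2: a(-pi/2) = -2.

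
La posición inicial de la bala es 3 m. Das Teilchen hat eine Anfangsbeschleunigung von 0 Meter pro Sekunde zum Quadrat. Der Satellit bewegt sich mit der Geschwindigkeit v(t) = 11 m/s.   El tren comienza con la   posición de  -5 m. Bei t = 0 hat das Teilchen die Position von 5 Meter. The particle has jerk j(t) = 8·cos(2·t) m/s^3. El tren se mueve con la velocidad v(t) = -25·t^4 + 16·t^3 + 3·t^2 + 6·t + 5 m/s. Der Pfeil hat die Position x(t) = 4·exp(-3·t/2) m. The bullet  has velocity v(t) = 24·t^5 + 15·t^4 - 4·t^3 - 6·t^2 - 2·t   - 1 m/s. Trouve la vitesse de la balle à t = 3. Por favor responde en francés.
De l'équation de la vitesse v(t) = 24·t^5 + 15·t^4 - 4·t^3 - 6·t^2 - 2·t - 1, nous substituons t = 3 pour obtenir v = 6878.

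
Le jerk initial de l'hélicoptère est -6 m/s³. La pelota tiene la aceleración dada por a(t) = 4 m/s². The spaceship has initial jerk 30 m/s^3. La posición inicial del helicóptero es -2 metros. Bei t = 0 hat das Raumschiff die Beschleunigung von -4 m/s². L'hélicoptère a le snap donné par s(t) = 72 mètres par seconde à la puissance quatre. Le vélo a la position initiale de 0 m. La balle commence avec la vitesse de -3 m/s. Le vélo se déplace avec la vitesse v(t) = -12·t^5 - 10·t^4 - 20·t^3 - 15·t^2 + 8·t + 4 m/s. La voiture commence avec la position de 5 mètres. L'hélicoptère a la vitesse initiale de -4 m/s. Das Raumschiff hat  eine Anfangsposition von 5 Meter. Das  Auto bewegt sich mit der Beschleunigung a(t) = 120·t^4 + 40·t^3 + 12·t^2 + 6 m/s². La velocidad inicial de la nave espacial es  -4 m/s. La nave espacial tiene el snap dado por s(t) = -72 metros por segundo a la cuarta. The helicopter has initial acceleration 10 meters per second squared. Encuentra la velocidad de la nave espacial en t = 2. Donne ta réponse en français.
Nous devons intégrer notre équation du snap s(t) = -72 3 fois. L'intégrale du snap, avec j(0) = 30, donne le jerk: j(t) = 30 - 72·t. L'intégrale du jerk, avec a(0) = -4, donne l'accélération: a(t) = -36·t^2 + 30·t - 4. La primitive de l'accélération est la vitesse. En utilisant v(0) = -4, nous obtenons v(t) = -12·t^3 + 15·t^2 - 4·t - 4. De l'équation de la vitesse v(t) = -12·t^3 + 15·t^2 - 4·t - 4, nous substituons t = 2 pour obtenir v = -48.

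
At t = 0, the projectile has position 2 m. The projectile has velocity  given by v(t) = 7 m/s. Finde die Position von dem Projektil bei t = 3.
Wir müssen das Integral unserer Gleichung für die Geschwindigkeit v(t) = 7 1-mal finden. Durch Integration von der Geschwindigkeit und Verwendung der Anfangsbedingung x(0) = 2, erhalten wir x(t) = 7·t + 2. Mit x(t) = 7·t + 2 und Einsetzen von t = 3, finden wir x = 23.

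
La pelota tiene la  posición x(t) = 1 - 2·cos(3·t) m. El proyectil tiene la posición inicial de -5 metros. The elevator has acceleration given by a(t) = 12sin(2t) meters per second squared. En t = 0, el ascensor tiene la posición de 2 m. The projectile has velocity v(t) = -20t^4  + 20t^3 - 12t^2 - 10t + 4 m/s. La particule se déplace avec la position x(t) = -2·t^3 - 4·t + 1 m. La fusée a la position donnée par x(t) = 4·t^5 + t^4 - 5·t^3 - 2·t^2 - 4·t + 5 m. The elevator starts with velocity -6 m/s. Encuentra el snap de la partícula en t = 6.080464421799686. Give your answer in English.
To solve this, we need to take 4 derivatives of our position equation x(t) = -2·t^3 - 4·t + 1. Differentiating position, we get velocity: v(t) = -6·t^2 - 4. The derivative of velocity gives acceleration: a(t) = -12·t. The derivative of acceleration gives jerk: j(t) = -12. The derivative of jerk gives snap: s(t) = 0. Using s(t) = 0 and substituting t = 6.080464421799686, we find s = 0.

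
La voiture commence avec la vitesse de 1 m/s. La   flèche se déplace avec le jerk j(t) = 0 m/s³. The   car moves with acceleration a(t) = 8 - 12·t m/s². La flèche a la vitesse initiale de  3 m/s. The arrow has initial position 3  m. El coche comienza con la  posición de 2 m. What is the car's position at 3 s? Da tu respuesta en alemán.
Ausgehend von der Beschleunigung a(t) = 8 - 12·t, nehmen wir 2 Stammfunktionen. Das Integral von der Beschleunigung, mit v(0) = 1, ergibt die Geschwindigkeit: v(t) = -6·t^2 + 8·t + 1. Die Stammfunktion von der Geschwindigkeit, mit x(0) = 2, ergibt die Position: x(t) = -2·t^3 + 4·t^2 + t + 2. Aus der Gleichung für die Position x(t) = -2·t^3 + 4·t^2 + t + 2, setzen wir t = 3 ein und erhalten x = -13.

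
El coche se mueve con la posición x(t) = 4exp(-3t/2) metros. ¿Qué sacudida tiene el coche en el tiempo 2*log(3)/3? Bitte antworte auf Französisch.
En partant de la position x(t) = 4·exp(-3·t/2), nous prenons 3 dérivées. En dérivant la position, nous obtenons la vitesse: v(t) = -6·exp(-3·t/2). En prenant d/dt de v(t), nous trouvons a(t) = 9·exp(-3·t/2). La dérivée de l'accélération donne le jerk: j(t) = -27·exp(-3·t/2)/2. Nous avons le jerk j(t) = -27·exp(-3·t/2)/2. En substituant t = 2*log(3)/3: j(2*log(3)/3) = -9/2.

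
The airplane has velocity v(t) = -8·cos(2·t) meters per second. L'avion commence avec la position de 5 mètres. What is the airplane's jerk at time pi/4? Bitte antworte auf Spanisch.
Debemos derivar nuestra ecuación de la velocidad v(t) = -8·cos(2·t) 2 veces. Derivando la velocidad, obtenemos la aceleración: a(t) = 16·sin(2·t). La derivada de la aceleración da la sacudida: j(t) = 32·cos(2·t). De la ecuación de la sacudida j(t) = 32·cos(2·t), sustituimos t = pi/4 para obtener j = 0.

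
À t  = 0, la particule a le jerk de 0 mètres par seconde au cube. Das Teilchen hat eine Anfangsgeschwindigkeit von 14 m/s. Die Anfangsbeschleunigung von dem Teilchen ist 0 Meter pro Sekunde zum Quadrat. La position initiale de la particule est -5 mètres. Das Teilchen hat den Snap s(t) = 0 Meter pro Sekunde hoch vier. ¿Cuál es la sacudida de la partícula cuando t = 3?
Debemos encontrar la antiderivada de nuestra ecuación del snap s(t) = 0 1 vez. Integrando el snap y usando la condición inicial j(0) = 0, obtenemos j(t) = 0. Tenemos la sacudida j(t) = 0. Sustituyendo t = 3: j(3) = 0.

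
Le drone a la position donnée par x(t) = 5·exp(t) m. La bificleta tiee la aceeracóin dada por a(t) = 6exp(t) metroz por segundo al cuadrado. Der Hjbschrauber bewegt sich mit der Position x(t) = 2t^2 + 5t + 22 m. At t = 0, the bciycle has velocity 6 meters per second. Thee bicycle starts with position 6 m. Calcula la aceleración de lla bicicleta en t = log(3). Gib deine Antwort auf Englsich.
Using a(t) = 6·exp(t) and substituting t = log(3), we find a = 18.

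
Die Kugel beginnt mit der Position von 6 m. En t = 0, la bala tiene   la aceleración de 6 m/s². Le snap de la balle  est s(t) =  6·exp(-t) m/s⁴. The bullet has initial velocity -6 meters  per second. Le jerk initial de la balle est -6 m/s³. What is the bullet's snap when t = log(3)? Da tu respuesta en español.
Usando s(t) = 6·exp(-t) y sustituyendo t = log(3), encontramos s = 2.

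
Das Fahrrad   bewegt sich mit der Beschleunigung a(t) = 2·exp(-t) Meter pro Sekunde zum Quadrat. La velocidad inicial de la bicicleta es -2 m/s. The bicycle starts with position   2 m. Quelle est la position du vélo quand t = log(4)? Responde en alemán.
Wir müssen unsere Gleichung für die Beschleunigung a(t) = 2·exp(-t) 2-mal integrieren. Die Stammfunktion von der Beschleunigung ist die Geschwindigkeit. Mit v(0) = -2 erhalten wir v(t) = -2·exp(-t). Die Stammfunktion von der Geschwindigkeit, mit x(0) = 2, ergibt die Position: x(t) = 2·exp(-t). Mit x(t) = 2·exp(-t) und Einsetzen von t = log(4), finden wir x = 1/2.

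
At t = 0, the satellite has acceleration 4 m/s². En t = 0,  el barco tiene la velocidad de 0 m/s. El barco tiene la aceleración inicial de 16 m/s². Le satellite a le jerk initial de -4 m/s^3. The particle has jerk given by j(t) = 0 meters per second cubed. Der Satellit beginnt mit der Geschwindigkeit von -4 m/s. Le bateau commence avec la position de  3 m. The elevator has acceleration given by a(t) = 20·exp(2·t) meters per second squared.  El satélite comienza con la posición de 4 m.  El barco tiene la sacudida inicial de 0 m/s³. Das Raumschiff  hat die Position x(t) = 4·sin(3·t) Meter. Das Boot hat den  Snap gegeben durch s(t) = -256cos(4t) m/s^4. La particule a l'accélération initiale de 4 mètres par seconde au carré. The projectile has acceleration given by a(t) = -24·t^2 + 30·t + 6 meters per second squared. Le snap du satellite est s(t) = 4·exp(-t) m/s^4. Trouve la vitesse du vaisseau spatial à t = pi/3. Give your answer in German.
Ausgehend von der Position x(t) = 4·sin(3·t), nehmen wir 1 Ableitung. Durch Ableiten von der Position erhalten wir die Geschwindigkeit: v(t) = 12·cos(3·t). Aus der Gleichung für die Geschwindigkeit v(t) = 12·cos(3·t), setzen wir t = pi/3 ein und erhalten v = -12.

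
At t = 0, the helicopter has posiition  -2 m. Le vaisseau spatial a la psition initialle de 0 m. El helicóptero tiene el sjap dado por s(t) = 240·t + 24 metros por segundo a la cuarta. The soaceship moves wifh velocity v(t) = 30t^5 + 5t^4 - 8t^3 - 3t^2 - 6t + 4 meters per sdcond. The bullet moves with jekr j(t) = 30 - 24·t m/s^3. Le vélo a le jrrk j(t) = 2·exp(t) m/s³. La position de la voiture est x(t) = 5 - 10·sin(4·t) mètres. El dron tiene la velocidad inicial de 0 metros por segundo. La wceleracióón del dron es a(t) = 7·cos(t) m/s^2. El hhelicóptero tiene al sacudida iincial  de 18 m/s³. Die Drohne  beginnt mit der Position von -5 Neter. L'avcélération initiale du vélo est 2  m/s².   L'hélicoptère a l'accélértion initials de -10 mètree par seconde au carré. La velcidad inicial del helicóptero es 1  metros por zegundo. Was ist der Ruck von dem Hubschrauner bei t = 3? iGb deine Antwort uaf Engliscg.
We must find the antiderivative of our snap equation s(t) = 240·t + 24 1 time. Taking ∫s(t)dt and applying j(0) = 18, we find j(t) = 120·t^2 + 24·t + 18. From the given jerk equation j(t) = 120·t^2 + 24·t + 18, we substitute t = 3 to get j = 1170.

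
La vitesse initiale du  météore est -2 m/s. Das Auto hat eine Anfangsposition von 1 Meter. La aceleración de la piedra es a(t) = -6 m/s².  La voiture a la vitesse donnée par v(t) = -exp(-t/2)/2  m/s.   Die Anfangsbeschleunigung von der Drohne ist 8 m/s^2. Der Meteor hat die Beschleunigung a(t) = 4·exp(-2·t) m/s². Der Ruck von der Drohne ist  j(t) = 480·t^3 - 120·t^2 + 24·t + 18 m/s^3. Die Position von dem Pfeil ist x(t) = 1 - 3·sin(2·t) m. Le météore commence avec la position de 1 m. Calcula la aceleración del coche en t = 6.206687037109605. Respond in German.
Um dies zu lösen, müssen wir 1 Ableitung unserer Gleichung für die Geschwindigkeit v(t) = -exp(-t/2)/2 nehmen. Mit d/dt von v(t) finden wir a(t) = exp(-t/2)/4. Mit a(t) = exp(-t/2)/4 und Einsetzen von t = 6.206687037109605, finden wir a = 0.0112247077685522.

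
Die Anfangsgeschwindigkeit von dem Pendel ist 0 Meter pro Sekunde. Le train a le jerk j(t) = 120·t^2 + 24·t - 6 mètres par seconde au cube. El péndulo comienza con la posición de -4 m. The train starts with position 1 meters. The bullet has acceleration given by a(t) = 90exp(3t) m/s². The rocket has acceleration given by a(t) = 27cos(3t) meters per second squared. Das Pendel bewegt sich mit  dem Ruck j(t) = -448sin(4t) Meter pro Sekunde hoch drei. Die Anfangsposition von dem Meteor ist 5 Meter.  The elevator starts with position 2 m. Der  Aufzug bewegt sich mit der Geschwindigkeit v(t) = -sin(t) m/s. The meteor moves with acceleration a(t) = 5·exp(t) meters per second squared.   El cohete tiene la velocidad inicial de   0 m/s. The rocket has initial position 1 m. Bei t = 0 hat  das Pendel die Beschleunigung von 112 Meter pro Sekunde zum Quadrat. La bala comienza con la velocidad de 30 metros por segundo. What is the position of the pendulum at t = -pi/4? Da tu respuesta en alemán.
Wir müssen unsere Gleichung für den Ruck j(t) = -448·sin(4·t) 3-mal integrieren. Die Stammfunktion von dem Ruck, mit a(0) = 112, ergibt die Beschleunigung: a(t) = 112·cos(4·t). Die Stammfunktion von der Beschleunigung ist die Geschwindigkeit. Mit v(0) = 0 erhalten wir v(t) = 28·sin(4·t). Die Stammfunktion von der Geschwindigkeit ist die Position. Mit x(0) = -4 erhalten wir x(t) = 3 - 7·cos(4·t). Wir haben die Position x(t) = 3 - 7·cos(4·t). Durch Einsetzen von t = -pi/4: x(-pi/4) = 10.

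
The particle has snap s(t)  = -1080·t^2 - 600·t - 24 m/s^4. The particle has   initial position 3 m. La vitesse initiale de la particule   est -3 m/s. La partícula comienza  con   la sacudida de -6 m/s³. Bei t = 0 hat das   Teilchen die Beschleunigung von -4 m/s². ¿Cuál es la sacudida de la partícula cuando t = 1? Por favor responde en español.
Debemos encontrar la antiderivada de nuestra ecuación del snap s(t) = -1080·t^2 - 600·t - 24 1 vez. Tomando ∫s(t)dt y aplicando j(0) = -6, encontramos j(t) = -360·t^3 - 300·t^2 - 24·t - 6. Tenemos la sacudida j(t) = -360·t^3 - 300·t^2 - 24·t - 6. Sustituyendo t = 1: j(1) = -690.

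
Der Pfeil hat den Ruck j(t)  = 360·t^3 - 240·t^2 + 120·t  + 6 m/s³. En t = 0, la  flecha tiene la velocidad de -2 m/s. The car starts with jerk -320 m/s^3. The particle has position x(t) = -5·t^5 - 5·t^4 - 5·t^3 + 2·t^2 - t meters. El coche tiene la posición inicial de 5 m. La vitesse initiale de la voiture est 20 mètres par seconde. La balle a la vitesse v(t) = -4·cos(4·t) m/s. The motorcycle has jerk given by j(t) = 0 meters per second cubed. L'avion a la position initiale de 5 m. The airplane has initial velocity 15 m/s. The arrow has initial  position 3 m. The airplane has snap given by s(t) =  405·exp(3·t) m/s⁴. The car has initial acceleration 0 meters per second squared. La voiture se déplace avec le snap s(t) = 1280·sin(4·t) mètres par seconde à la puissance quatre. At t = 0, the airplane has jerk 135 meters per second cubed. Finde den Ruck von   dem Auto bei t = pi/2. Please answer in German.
Wir müssen die Stammfunktion unserer Gleichung für den Snap s(t) = 1280·sin(4·t) 1-mal finden. Durch Integration von dem Snap und Verwendung der Anfangsbedingung j(0) = -320, erhalten wir j(t) = -320·cos(4·t). Mit j(t) = -320·cos(4·t) und Einsetzen von t = pi/2, finden wir j = -320.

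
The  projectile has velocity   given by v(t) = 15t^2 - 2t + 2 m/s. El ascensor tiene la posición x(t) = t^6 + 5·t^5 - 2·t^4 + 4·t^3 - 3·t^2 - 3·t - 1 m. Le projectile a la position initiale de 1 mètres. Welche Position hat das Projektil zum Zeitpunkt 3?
Ausgehend von der Geschwindigkeit v(t) = 15·t^2 - 2·t + 2, nehmen wir 1 Integral. Durch Integration von der Geschwindigkeit und Verwendung der Anfangsbedingung x(0) = 1, erhalten wir x(t) = 5·t^3 - t^2 + 2·t + 1. Aus der Gleichung für die Position x(t) = 5·t^3 - t^2 + 2·t + 1, setzen wir t = 3 ein und erhalten x = 133.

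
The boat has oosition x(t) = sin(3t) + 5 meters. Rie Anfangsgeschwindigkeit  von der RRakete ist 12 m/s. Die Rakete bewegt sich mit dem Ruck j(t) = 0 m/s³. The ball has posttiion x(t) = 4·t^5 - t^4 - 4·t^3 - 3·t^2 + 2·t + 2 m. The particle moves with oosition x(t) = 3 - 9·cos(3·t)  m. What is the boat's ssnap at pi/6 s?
Starting from position x(t) = sin(3·t) + 5, we take 4 derivatives. The derivative of position gives velocity: v(t) = 3·cos(3·t). Taking d/dt of v(t), we find a(t) = -9·sin(3·t). Differentiating acceleration, we get jerk: j(t) = -27·cos(3·t). Taking d/dt of j(t), we find s(t) = 81·sin(3·t). From the given snap equation s(t) = 81·sin(3·t), we substitute t = pi/6 to get s = 81.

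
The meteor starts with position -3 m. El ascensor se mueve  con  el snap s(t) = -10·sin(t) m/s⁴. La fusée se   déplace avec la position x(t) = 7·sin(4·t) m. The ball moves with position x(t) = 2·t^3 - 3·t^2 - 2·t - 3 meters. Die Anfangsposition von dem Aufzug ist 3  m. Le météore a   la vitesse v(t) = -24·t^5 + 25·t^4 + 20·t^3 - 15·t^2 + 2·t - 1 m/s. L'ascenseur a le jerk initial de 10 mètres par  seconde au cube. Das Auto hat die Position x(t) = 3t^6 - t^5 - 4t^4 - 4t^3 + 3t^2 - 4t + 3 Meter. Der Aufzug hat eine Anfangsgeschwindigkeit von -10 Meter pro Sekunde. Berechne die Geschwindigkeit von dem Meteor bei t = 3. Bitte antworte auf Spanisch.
Usando v(t) = -24·t^5 + 25·t^4 + 20·t^3 - 15·t^2 + 2·t - 1 y sustituyendo t = 3, encontramos v = -3397.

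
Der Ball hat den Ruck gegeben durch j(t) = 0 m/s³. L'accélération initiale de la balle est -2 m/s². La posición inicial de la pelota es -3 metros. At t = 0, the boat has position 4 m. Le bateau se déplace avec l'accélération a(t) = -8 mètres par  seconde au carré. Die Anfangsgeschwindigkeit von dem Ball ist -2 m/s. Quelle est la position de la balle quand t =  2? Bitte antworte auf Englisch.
Starting from jerk j(t) = 0, we take 3 antiderivatives. The integral of jerk, with a(0) = -2, gives acceleration: a(t) = -2. Integrating acceleration and using the initial condition v(0) = -2, we get v(t) = -2·t - 2. Finding the integral of v(t) and using x(0) = -3: x(t) = -t^2 - 2·t - 3. We have position x(t) = -t^2 - 2·t - 3. Substituting t = 2: x(2) = -11.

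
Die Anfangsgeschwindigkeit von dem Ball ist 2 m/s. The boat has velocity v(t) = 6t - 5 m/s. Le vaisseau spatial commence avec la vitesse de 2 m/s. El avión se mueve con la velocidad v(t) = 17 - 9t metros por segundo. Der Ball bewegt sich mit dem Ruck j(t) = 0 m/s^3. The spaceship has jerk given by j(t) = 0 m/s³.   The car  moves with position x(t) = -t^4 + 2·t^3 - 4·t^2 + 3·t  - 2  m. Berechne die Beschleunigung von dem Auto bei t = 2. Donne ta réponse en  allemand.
Um dies zu lösen, müssen wir 2 Ableitungen unserer Gleichung für die Position x(t) = -t^4 + 2·t^3 - 4·t^2 + 3·t - 2 nehmen. Mit d/dt von x(t) finden wir v(t) = -4·t^3 + 6·t^2 - 8·t + 3. Durch Ableiten von der Geschwindigkeit erhalten wir die Beschleunigung: a(t) = -12·t^2 + 12·t - 8. Mit a(t) = -12·t^2 + 12·t - 8 und Einsetzen von t = 2, finden wir a = -32.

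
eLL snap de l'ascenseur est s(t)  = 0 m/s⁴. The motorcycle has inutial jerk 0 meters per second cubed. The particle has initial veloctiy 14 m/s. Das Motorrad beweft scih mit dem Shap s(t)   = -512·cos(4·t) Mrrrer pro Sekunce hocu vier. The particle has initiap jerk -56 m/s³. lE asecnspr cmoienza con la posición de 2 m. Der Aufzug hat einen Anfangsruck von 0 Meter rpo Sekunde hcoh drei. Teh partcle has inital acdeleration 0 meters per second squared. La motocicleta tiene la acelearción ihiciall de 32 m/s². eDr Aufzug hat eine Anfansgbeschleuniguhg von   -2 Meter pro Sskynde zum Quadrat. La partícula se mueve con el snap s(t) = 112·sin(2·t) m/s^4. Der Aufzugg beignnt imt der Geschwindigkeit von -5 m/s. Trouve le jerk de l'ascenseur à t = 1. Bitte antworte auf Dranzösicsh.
Nous devons intégrer notre équation du snap s(t) = 0 1 fois. L'intégrale du snap, avec j(0) = 0, donne le jerk: j(t) = 0. Nous avons le jerk j(t) = 0. En substituant t = 1: j(1) = 0.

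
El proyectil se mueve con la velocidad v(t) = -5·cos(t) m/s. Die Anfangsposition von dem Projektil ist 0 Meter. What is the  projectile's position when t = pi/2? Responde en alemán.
Ausgehend von der Geschwindigkeit v(t) = -5·cos(t), nehmen wir 1 Integral. Die Stammfunktion von der Geschwindigkeit ist die Position. Mit x(0) = 0 erhalten wir x(t) = -5·sin(t). Mit x(t) = -5·sin(t) und Einsetzen von t = pi/2, finden wir x = -5.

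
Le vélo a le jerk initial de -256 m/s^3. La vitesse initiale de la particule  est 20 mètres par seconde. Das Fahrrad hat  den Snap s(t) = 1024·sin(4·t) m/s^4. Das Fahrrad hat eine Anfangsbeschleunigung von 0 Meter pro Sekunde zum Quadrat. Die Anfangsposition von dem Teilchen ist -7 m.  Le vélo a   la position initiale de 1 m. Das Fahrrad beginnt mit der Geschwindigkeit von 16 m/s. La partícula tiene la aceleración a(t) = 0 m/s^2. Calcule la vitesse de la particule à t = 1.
Nous devons intégrer notre équation de l'accélération a(t) = 0 1 fois. L'intégrale de l'accélération est la vitesse. En utilisant v(0) = 20, nous obtenons v(t) = 20. Nous avons la vitesse v(t) = 20. En substituant t = 1: v(1) = 20.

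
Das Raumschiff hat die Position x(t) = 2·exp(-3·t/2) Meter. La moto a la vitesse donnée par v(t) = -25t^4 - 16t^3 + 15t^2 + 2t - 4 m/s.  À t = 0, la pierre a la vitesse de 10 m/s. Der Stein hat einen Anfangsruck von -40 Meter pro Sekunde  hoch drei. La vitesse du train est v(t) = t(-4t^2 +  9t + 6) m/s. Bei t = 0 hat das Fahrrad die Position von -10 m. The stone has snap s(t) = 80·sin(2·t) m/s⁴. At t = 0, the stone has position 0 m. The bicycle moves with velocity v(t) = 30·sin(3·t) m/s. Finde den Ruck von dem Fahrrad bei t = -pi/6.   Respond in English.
We must differentiate our velocity equation v(t) = 30·sin(3·t) 2 times. Differentiating velocity, we get acceleration: a(t) = 90·cos(3·t). The derivative of acceleration gives jerk: j(t) = -270·sin(3·t). From the given jerk equation j(t) = -270·sin(3·t), we substitute t = -pi/6 to get j = 270.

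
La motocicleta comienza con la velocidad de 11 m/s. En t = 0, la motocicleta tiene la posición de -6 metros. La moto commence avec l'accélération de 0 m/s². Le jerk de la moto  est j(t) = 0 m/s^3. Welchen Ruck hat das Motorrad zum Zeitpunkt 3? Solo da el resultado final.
Der Ruck bei t = 3 ist j = 0.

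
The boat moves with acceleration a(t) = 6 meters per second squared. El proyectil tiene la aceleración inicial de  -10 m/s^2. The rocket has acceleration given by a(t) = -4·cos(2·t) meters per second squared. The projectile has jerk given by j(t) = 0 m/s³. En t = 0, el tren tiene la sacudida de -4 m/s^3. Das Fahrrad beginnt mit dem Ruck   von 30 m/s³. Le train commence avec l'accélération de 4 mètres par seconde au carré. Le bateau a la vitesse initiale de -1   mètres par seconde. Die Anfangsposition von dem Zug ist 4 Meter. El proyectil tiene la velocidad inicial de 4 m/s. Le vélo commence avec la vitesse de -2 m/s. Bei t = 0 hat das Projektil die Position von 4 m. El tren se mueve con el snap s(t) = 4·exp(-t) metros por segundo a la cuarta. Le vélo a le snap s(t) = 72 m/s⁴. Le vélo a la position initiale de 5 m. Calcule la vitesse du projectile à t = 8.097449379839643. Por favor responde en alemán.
Um dies zu lösen, müssen wir 2 Integrale unserer Gleichung für den Ruck j(t) = 0 finden. Das Integral von dem Ruck ist die Beschleunigung. Mit a(0) = -10 erhalten wir a(t) = -10. Das Integral von der Beschleunigung ist die Geschwindigkeit. Mit v(0) = 4 erhalten wir v(t) = 4 - 10·t. Aus der Gleichung für die Geschwindigkeit v(t) = 4 - 10·t, setzen wir t = 8.097449379839643 ein und erhalten v = -76.9744937983964.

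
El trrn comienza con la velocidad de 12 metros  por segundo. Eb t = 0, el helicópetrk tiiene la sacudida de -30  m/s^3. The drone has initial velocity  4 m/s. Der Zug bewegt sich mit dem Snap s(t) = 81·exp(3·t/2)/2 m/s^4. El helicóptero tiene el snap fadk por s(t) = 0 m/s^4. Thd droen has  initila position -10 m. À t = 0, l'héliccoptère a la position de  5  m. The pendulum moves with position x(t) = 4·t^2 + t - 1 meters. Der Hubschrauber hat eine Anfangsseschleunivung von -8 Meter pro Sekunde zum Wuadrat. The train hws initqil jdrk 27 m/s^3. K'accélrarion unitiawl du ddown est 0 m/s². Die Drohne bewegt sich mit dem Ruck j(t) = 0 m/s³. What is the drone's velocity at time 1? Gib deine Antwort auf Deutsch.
Ausgehend von dem Ruck j(t) = 0, nehmen wir 2 Stammfunktionen. Das Integral von dem Ruck ist die Beschleunigung. Mit a(0) = 0 erhalten wir a(t) = 0. Das Integral von der Beschleunigung, mit v(0) = 4, ergibt die Geschwindigkeit: v(t) = 4. Mit v(t) = 4 und Einsetzen von t = 1, finden wir v = 4.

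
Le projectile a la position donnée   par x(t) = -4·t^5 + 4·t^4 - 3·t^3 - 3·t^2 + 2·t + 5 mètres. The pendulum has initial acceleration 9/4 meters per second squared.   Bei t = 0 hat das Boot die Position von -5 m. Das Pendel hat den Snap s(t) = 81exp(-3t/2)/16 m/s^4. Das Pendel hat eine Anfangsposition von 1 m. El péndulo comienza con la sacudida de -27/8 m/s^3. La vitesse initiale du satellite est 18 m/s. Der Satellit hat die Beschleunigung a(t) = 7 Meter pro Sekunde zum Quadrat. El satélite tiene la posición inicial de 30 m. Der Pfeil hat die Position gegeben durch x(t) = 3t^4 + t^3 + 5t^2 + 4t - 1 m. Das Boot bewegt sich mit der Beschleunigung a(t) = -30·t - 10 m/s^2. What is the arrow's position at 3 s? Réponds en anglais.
We have position x(t) = 3·t^4 + t^3 + 5·t^2 + 4·t - 1. Substituting t = 3: x(3) = 326.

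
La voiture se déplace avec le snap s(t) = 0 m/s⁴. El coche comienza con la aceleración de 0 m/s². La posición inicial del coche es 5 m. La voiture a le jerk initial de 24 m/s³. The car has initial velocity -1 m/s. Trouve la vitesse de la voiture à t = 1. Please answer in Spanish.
Debemos encontrar la integral de nuestra ecuación del snap s(t) = 0 3 veces. Tomando ∫s(t)dt y aplicando j(0) = 24, encontramos j(t) = 24. Integrando la sacudida y usando la condición inicial a(0) = 0, obtenemos a(t) = 24·t. La antiderivada de la aceleración, con v(0) = -1, da la velocidad: v(t) = 12·t^2 - 1. Tenemos la velocidad v(t) = 12·t^2 - 1. Sustituyendo t = 1: v(1) = 11.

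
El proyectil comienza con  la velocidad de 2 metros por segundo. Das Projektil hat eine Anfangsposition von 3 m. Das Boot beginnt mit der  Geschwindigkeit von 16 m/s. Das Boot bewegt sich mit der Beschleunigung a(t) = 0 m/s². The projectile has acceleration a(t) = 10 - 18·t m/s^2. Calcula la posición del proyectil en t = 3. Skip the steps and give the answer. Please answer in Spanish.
La posición en t = 3 es x = -27.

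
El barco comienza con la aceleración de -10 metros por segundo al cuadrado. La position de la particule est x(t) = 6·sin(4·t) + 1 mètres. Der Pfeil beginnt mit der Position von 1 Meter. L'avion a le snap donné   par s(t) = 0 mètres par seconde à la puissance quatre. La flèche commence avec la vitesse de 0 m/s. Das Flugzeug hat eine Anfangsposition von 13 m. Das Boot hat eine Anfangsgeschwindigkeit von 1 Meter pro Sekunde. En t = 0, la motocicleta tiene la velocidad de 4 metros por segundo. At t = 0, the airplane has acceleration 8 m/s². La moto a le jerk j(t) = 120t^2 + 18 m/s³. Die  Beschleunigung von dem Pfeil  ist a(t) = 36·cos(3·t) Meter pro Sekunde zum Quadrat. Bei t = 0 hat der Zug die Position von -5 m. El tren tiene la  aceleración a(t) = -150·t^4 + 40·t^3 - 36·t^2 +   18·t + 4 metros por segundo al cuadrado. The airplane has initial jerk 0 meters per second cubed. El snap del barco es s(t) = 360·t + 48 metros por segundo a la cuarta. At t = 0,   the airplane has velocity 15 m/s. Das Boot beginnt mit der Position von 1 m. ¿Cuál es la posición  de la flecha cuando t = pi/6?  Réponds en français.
En partant de l'accélération a(t) = 36·cos(3·t), nous prenons 2 intégrales. En prenant ∫a(t)dt et en appliquant v(0) = 0, nous trouvons v(t) = 12·sin(3·t). En prenant ∫v(t)dt et en appliquant x(0) = 1, nous trouvons x(t) = 5 - 4·cos(3·t). En utilisant x(t) = 5 - 4·cos(3·t) et en substituant t = pi/6, nous trouvons x = 5.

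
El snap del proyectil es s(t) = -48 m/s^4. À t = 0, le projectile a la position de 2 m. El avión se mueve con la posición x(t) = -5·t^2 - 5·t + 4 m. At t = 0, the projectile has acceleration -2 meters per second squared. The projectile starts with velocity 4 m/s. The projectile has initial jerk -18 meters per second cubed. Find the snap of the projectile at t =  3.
From the given snap equation s(t) = -48, we substitute t = 3 to get s = -48.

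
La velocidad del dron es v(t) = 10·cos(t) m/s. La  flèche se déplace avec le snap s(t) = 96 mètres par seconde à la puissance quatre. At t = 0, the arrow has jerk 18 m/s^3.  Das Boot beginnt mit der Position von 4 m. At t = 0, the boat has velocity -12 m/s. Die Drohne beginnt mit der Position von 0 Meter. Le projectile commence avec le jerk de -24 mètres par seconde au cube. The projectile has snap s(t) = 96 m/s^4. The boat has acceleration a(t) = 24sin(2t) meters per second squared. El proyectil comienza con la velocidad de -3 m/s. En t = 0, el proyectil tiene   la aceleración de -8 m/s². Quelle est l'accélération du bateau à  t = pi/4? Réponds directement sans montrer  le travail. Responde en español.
La respuesta es 24.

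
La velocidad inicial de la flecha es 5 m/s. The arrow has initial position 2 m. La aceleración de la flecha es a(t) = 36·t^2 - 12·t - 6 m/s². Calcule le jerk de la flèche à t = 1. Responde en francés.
En partant de l'accélération a(t) = 36·t^2 - 12·t - 6, nous prenons 1 dérivée. En dérivant l'accélération, nous obtenons le jerk: j(t) = 72·t - 12. De l'équation du jerk j(t) = 72·t - 12, nous substituons t = 1 pour obtenir j = 60.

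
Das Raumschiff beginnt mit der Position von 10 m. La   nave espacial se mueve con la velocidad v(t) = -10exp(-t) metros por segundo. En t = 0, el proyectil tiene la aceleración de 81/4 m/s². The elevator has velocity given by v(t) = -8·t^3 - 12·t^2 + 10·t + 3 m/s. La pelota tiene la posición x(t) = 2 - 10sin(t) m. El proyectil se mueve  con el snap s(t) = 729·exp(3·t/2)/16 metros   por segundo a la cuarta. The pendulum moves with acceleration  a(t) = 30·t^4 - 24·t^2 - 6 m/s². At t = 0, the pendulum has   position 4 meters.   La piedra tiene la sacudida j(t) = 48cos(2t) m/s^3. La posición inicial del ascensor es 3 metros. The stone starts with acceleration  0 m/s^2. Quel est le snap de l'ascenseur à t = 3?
Nous devons dériver notre équation de la vitesse v(t) = -8·t^3 - 12·t^2 + 10·t + 3 3 fois. En prenant d/dt de v(t), nous trouvons a(t) = -24·t^2 - 24·t + 10. En prenant d/dt de a(t), nous trouvons j(t) = -48·t - 24. La dérivée du jerk donne le snap: s(t) = -48. Nous avons le snap s(t) = -48. En substituant t = 3: s(3) = -48.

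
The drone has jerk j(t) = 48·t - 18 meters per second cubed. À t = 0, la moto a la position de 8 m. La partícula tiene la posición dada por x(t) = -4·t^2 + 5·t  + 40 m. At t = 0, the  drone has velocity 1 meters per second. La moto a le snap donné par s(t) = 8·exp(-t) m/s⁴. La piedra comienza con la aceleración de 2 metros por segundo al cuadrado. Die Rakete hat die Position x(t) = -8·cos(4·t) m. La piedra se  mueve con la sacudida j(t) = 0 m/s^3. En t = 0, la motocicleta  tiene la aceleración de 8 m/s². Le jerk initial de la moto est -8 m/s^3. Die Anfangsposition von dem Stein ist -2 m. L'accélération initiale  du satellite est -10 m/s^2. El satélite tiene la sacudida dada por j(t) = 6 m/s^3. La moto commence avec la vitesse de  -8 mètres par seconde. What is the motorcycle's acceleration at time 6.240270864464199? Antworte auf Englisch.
Starting from snap s(t) = 8·exp(-t), we take 2 antiderivatives. Integrating snap and using the initial condition j(0) = -8, we get j(t) = -8·exp(-t). The antiderivative of jerk, with a(0) = 8, gives acceleration: a(t) = 8·exp(-t). From the given acceleration equation a(t) = 8·exp(-t), we substitute t = 6.240270864464199 to get a = 0.0155946195823622.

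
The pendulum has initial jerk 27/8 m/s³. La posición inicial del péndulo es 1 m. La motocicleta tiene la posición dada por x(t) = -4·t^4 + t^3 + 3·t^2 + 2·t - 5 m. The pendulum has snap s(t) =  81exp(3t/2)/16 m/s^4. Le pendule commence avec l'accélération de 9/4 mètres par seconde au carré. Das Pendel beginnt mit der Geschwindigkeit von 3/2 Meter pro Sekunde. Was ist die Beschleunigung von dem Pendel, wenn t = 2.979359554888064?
Um dies zu lösen, müssen wir 2 Stammfunktionen unserer Gleichung für den Snap s(t) = 81·exp(3·t/2)/16 finden. Durch Integration von dem Snap und Verwendung der Anfangsbedingung j(0) = 27/8, erhalten wir j(t) = 27·exp(3·t/2)/8. Durch Integration von dem Ruck und Verwendung der Anfangsbedingung a(0) = 9/4, erhalten wir a(t) = 9·exp(3·t/2)/4. Wir haben die Beschleunigung a(t) = 9·exp(3·t/2)/4. Durch Einsetzen von t = 2.979359554888064: a(2.979359554888064) = 196.363895695093.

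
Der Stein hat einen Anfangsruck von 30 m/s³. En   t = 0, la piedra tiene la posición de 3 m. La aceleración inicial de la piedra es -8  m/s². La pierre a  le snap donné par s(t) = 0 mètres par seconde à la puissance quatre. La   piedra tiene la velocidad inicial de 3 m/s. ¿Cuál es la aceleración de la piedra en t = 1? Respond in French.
En partant du snap s(t) = 0, nous prenons 2 primitives. En prenant ∫s(t)dt et en appliquant j(0) = 30, nous trouvons j(t) = 30. En intégrant le jerk et en utilisant la condition initiale a(0) = -8, nous obtenons a(t) = 30·t - 8. Nous avons l'accélération a(t) = 30·t - 8. En substituant t = 1: a(1) = 22.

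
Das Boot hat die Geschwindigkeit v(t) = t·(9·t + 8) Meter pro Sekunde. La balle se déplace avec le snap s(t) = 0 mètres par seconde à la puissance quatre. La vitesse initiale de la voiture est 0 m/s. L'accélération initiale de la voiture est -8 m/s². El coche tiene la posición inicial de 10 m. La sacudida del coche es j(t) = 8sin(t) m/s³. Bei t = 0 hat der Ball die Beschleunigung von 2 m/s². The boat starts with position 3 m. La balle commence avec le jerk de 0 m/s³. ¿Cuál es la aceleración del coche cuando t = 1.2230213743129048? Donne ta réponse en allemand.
Wir müssen unsere Gleichung für den Ruck j(t) = 8·sin(t) 1-mal integrieren. Durch Integration von dem Ruck und Verwendung der Anfangsbedingung a(0) = -8, erhalten wir a(t) = -8·cos(t). Aus der Gleichung für die Beschleunigung a(t) = -8·cos(t), setzen wir t = 1.2230213743129048 ein und erhalten a = -2.72645449153421.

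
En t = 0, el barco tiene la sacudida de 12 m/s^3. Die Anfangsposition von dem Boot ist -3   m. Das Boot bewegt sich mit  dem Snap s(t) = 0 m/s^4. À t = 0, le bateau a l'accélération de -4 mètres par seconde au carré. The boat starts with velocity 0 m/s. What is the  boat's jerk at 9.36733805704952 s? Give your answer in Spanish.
Debemos encontrar la integral de nuestra ecuación del snap s(t) = 0 1 vez. Tomando ∫s(t)dt y aplicando j(0) = 12, encontramos j(t) = 12. De la ecuación de la sacudida j(t) = 12, sustituimos t = 9.36733805704952 para obtener j = 12.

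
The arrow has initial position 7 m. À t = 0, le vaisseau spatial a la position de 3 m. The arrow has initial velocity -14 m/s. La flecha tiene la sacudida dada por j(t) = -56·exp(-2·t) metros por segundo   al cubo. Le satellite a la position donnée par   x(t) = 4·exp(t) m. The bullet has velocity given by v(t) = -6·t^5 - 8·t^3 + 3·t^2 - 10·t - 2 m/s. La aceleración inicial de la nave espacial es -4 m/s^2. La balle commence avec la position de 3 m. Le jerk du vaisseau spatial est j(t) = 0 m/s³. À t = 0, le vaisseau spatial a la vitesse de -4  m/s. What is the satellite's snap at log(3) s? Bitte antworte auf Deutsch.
Um dies zu lösen, müssen wir 4 Ableitungen unserer Gleichung für die Position x(t) = 4·exp(t) nehmen. Durch Ableiten von der Position erhalten wir die Geschwindigkeit: v(t) = 4·exp(t). Die Ableitung von der Geschwindigkeit ergibt die Beschleunigung: a(t) = 4·exp(t). Die Ableitung von der Beschleunigung ergibt den Ruck: j(t) = 4·exp(t). Mit d/dt von j(t) finden wir s(t) = 4·exp(t). Mit s(t) = 4·exp(t) und Einsetzen von t = log(3), finden wir s = 12.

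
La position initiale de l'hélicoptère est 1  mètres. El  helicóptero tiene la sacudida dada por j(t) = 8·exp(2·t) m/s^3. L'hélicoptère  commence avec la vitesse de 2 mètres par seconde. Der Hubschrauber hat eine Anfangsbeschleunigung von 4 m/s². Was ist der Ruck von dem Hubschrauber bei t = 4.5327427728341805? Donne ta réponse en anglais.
Using j(t) = 8·exp(2·t) and substituting t = 4.5327427728341805, we find j = 69211.8304565308.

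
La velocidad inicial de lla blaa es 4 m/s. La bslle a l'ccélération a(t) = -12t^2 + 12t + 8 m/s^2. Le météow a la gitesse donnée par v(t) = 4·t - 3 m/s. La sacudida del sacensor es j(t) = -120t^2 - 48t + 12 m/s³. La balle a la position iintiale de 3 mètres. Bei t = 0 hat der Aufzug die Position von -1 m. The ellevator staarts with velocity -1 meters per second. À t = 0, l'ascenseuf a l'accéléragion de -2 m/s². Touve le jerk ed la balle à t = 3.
En partant de l'accélération a(t) = -12·t^2 + 12·t + 8, nous prenons 1 dérivée. En dérivant l'accélération, nous obtenons le jerk: j(t) = 12 - 24·t. De l'équation du jerk j(t) = 12 - 24·t, nous substituons t = 3 pour obtenir j = -60.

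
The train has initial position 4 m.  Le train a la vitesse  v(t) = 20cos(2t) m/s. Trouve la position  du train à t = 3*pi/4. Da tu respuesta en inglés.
To solve this, we need to take 1 antiderivative of our velocity equation v(t) = 20·cos(2·t). Taking ∫v(t)dt and applying x(0) = 4, we find x(t) = 10·sin(2·t) + 4. We have position x(t) = 10·sin(2·t) + 4. Substituting t = 3*pi/4: x(3*pi/4) = -6.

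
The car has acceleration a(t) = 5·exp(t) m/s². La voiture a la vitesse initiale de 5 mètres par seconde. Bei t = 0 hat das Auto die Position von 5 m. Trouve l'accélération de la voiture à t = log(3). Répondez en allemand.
Wir haben die Beschleunigung a(t) = 5·exp(t). Durch Einsetzen von t = log(3): a(log(3)) = 15.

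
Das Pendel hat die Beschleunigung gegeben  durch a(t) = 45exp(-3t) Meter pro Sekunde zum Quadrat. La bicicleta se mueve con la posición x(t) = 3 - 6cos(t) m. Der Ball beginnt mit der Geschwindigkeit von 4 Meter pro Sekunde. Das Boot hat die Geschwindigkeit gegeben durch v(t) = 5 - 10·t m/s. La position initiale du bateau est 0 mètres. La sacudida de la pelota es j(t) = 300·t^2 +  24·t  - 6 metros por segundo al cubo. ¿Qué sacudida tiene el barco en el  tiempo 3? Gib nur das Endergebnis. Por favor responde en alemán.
Die Antwort ist 0.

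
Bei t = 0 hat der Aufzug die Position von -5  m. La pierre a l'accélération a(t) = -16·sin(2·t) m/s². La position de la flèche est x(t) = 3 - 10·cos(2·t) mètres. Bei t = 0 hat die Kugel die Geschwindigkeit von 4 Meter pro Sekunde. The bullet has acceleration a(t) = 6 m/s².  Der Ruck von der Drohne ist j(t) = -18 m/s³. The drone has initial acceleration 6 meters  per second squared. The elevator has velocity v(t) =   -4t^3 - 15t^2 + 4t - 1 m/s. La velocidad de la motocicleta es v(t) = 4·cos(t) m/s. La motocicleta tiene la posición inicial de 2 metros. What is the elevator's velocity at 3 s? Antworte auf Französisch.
De l'équation de la vitesse v(t) = -4·t^3 - 15·t^2 + 4·t - 1, nous substituons t = 3 pour obtenir v = -232.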